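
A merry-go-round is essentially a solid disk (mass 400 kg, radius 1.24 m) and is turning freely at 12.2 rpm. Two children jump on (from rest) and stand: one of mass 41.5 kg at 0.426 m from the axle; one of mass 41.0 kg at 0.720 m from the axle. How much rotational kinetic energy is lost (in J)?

The added mass arrives with no angular momentum about the axle, and any external torque about the axle is negligible, so the system's angular momentum is conserved.
I_p = ½(400)(1.24)² = 307.5 kg·m².
Added inertia Σmr² = (41.5)(0.426)² + (41.0)(0.720)² = 28.79 kg·m²; I_f = 307.5 + 28.79 = 336.3 kg·m².
ω_f = I_p ω_i / I_f = (307.5)(12.2) / 336.3 = 11.16 rpm.
KE_i = ½(307.5)(1.278 rad/s)² = 251.0 J; KE_f = ½(336.3)(1.168)² = 229.5 J.

energy lost ≈ 21.5 J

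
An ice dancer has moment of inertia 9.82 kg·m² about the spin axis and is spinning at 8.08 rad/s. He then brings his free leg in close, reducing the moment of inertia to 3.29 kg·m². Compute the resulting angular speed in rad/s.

ω₂ ≈ 24.1 rad/s

No external torque acts about the spin axis, so angular momentum is conserved.
ω₂ = I₁ω₁ / I₂ = (9.820)(8.08 rad/s) / (3.290) = 24.12 rad/s.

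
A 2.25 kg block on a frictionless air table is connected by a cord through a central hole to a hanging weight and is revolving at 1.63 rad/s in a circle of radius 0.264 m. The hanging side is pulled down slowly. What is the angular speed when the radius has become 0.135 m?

ω₂ ≈ 6.23 rad/s

The constraining force is radial, so m r² ω about the center is conserved.
ω₂ = ω₁ (r₁/r₂)² = (1.63)(0.264/0.135)² = 6.233 rad/s.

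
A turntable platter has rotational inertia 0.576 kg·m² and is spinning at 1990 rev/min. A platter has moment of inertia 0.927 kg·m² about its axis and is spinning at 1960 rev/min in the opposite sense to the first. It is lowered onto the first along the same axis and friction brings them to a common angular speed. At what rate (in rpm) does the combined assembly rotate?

|ω_f| ≈ 446 rpm

No external torque acts about the common axis, so total angular momentum is conserved.
Taking A's sense as positive: L = (0.5760)(1990) − (0.9270)(1960) = -670.7 kg·m²·rpm.
Combined I = 0.5760 + 0.9270 = 1.503 kg·m².
ω_f = L / I = -670.7 / 1.503 = -446.2 rpm.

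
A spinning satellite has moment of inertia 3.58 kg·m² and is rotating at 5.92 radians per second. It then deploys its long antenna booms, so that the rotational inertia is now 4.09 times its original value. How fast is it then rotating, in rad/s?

No external torque acts about the spin axis, so angular momentum is conserved.
I₂ = 4.09 × 3.58 = 14.64 kg·m².
ω₂ = I₁ω₁ / I₂ = (3.580)(5.92 rad/s) / (14.64) = 1.447 rad/s.

ω₂ ≈ 1.45 rad/s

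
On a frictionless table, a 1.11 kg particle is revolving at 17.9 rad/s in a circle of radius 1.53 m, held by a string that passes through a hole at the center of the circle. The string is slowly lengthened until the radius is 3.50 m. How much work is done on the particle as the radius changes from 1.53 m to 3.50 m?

W ≈ -337 J

No torque about the axis ⇒ m r₁² ω₁ = m r₂² ω₂.
ω₂ = ω₁ (r₁/r₂)² = (17.9)(1.53/3.50)² = 3.421 rad/s.
W = ΔKE = ½m(v₂² − v₁²) = -336.7 J.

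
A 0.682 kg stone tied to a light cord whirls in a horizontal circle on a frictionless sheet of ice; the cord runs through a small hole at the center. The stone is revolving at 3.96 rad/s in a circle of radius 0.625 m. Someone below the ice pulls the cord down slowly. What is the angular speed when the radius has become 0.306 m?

ω₂ ≈ 16.5 rad/s

The constraining force is radial, so m r² ω about the center is conserved.
ω₂ = ω₁ (r₁/r₂)² = (3.96)(0.625/0.306)² = 16.52 rad/s.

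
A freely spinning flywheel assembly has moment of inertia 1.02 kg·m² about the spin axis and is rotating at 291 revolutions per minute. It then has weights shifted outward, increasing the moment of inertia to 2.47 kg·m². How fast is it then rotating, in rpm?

No external torque acts about the spin axis, so angular momentum is conserved.
ω₂ = I₁ω₁ / I₂ = (1.020)(291 rpm) / (2.470) = 120.2 rpm.

ω₂ ≈ 120 rpm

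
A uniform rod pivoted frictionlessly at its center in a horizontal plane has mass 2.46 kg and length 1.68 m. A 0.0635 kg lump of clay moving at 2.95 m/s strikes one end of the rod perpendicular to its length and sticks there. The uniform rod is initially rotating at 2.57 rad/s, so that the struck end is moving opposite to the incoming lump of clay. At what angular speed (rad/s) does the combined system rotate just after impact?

|ω_f| ≈ 2.13 rad/s

About the pivot the impulsive forces during the collision are internal, so angular momentum about that axis is conserved.
I_p = (1/12)(2.46)(1.68)² = 0.5786 kg·m². Taking the sense of the lump of clay's angular momentum as positive, L_{lump} = m v R = (0.0635)(2.95)(1.68/2) = 0.1574 kg·m²/s.
L_i = −I_p ω_p + m v R = −(0.5786)(2.57) + 0.1574 = -1.330 kg·m²/s.
After sticking, I_f = I_p + m R² = 0.5786 + (0.0635)(1.68/2)² = 0.6234 kg·m².
ω_f = L_i / I_f = -1.330 / 0.6234 = -2.133 rad/s.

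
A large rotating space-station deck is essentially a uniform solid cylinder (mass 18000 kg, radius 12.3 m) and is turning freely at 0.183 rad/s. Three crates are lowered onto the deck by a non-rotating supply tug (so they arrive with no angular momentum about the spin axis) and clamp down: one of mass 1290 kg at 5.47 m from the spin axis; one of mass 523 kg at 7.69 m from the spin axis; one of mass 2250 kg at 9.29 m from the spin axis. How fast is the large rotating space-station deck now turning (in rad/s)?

The added mass arrives with no angular momentum about the spin axis, and any external torque about the spin axis is negligible, so the system's angular momentum is conserved.
I_p = ½(18000)(12.3)² = 1.362e+06 kg·m².
Added inertia Σmr² = (1290)(5.47)² + (523)(7.69)² + (2250)(9.29)² = 2.637e+05 kg·m²; I_f = 1.362e+06 + 2.637e+05 = 1.625e+06 kg·m².
ω_f = I_p ω_i / I_f = (1.362e+06)(0.183) / 1.625e+06 = 0.1533 rad/s.

ω_f ≈ 0.153 rad/s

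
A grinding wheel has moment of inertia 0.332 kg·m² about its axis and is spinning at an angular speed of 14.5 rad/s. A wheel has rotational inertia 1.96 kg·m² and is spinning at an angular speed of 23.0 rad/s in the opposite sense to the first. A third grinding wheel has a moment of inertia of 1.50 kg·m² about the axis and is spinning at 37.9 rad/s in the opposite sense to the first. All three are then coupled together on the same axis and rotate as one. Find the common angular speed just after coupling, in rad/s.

|ω_f| ≈ 25.6 rad/s

No external torque acts about the common axis, so total angular momentum is conserved.
Taking A's sense as positive: L = (0.3320)(14.5) − (1.960)(23.0) − (1.500)(37.9) = -97.12 kg·m²·rad/s.
Combined I = 0.3320 + 1.960 + 1.500 = 3.792 kg·m².
ω_f = L / I = -97.12 / 3.792 = -25.61 rad/s.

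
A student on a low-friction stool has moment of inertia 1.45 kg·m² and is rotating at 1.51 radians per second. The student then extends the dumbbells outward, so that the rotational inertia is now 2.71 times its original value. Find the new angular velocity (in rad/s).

ω₂ ≈ 0.557 rad/s

With no external torque about the axis, L is conserved: I₁ω₁ = I₂ω₂.
I₂ = 2.71 × 1.45 = 3.929 kg·m².
ω₂ = I₁ω₁ / I₂ = (1.450)(1.51 rad/s) / (3.929) = 0.5572 rad/s.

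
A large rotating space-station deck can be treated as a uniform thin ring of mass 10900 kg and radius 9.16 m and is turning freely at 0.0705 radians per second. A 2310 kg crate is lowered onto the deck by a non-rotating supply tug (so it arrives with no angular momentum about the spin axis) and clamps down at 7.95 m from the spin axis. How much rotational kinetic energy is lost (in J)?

The added mass arrives with no angular momentum about the spin axis, and any external torque about the spin axis is negligible, so the system's angular momentum is conserved.
I_p = (10900)(9.16)² = 9.146e+05 kg·m².
Added inertia Σmr² = (2310)(7.95)² = 1.460e+05 kg·m²; I_f = 9.146e+05 + 1.460e+05 = 1.061e+06 kg·m².
ω_f = I_p ω_i / I_f = (9.146e+05)(0.0705) / 1.061e+06 = 0.06079 rad/s.
KE_i = ½(9.146e+05)(0.07050 rad/s)² = 2273 J; KE_f = ½(1.061e+06)(0.06079)² = 1960 J.

energy lost ≈ 313 J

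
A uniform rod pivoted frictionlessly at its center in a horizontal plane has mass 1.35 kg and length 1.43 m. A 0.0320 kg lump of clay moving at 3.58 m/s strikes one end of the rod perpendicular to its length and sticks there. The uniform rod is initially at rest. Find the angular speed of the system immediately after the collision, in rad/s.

About the pivot the impulsive forces during the collision are internal, so angular momentum about that axis is conserved.
I_p = (1/12)(1.35)(1.43)² = 0.2301 kg·m². Taking the sense of the lump of clay's angular momentum as positive, L_{lump} = m v R = (0.0320)(3.58)(1.43/2) = 0.08191 kg·m²/s.
L_i = 0 + 0.08191 = 0.08191 kg·m²/s.
After sticking, I_f = I_p + m R² = 0.2301 + (0.0320)(1.43/2)² = 0.2464 kg·m².
ω_f = L_i / I_f = 0.08191 / 0.2464 = 0.3324 rad/s.

|ω_f| ≈ 0.332 rad/s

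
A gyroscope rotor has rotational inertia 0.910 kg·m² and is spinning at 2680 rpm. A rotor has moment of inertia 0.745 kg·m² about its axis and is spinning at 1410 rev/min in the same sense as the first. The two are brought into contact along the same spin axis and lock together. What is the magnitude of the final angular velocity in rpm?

|ω_f| ≈ 2110 rpm

No external torque acts about the common axis, so total angular momentum is conserved.
Taking A's sense as positive: L = (0.9100)(2680) + (0.7450)(1410) = 3489 kg·m²·rpm.
Combined I = 0.9100 + 0.7450 = 1.655 kg·m².
ω_f = L / I = 3489 / 1.655 = 2108 rpm.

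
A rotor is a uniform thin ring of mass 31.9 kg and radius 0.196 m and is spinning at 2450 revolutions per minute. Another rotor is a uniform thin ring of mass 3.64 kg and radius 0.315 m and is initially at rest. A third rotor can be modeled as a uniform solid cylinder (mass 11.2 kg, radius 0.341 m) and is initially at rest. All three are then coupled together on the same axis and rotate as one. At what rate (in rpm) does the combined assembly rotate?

|ω_f| ≈ 1340 rpm

No external torque acts about the common axis, so total angular momentum is conserved.
Moments of inertia: I_A = (31.9)(0.196)² = 1.225 kg·m²; I_B = (3.64)(0.315)² = 0.3612 kg·m²; I_C = ½(11.2)(0.341)² = 0.6512 kg·m².
Taking A's sense as positive: L = (1.225)(2450) = 3002 kg·m²·rpm.
Combined I = 1.225 + 0.3612 + 0.6512 = 2.238 kg·m².
ω_f = L / I = 3002 / 2.238 = 1342 rpm.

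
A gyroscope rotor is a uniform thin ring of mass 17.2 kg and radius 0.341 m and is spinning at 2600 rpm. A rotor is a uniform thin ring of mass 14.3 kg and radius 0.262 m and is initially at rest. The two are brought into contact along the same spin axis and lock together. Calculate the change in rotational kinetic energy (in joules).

The coupling torques are internal; angular momentum about the shared axis is conserved.
Moments of inertia: I_A = (17.2)(0.341)² = 2.000 kg·m²; I_B = (14.3)(0.262)² = 0.9816 kg·m².
Taking A's sense as positive: L = (2.000)(2600) = 5200 kg·m²·rpm.
Combined I = 2.000 + 0.9816 = 2.982 kg·m².
ω_f = L / I = 5200 / 2.982 = 1744 rpm.
KE_i = ½ΣIω² = 74130 J; KE_f = ½(2.982)(182.6)² = 49730 J.

ΔKE ≈ -24400 J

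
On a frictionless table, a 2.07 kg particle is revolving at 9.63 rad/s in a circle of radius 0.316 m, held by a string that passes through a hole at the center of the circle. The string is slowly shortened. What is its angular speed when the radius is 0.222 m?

ω₂ ≈ 19.5 rad/s

The constraining force is radial, so m r² ω about the center is conserved.
ω₂ = ω₁ (r₁/r₂)² = (9.63)(0.316/0.222)² = 19.51 rad/s.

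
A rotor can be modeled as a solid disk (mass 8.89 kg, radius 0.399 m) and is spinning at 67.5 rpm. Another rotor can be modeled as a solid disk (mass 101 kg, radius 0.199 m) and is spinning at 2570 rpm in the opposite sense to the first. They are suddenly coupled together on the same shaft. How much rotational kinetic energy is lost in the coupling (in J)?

No external torque acts about the common axis, so total angular momentum is conserved.
Moments of inertia: I_A = ½(8.89)(0.399)² = 0.7076 kg·m²; I_B = ½(101)(0.199)² = 2.000 kg·m².
Taking A's sense as positive: L = (0.7076)(67.5) − (2.000)(2570) = -5092 kg·m²·rpm.
Combined I = 0.7076 + 2.000 = 2.707 kg·m².
ω_f = L / I = -5092 / 2.707 = -1881 rpm.
KE_i = ½ΣIω² = 72440 J; KE_f = ½(2.707)(196.9)² = 52510 J.

ΔKE lost ≈ 19900 J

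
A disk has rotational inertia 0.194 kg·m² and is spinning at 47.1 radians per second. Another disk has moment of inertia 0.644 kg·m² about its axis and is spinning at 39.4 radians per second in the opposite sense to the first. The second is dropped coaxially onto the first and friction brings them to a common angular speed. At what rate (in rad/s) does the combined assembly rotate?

The coupling torques are internal; angular momentum about the shared axis is conserved.
Taking A's sense as positive: L = (0.1940)(47.1) − (0.6440)(39.4) = -16.24 kg·m²·rad/s.
Combined I = 0.1940 + 0.6440 = 0.8380 kg·m².
ω_f = L / I = -16.24 / 0.8380 = -19.37 rad/s.

|ω_f| ≈ 19.4 rad/s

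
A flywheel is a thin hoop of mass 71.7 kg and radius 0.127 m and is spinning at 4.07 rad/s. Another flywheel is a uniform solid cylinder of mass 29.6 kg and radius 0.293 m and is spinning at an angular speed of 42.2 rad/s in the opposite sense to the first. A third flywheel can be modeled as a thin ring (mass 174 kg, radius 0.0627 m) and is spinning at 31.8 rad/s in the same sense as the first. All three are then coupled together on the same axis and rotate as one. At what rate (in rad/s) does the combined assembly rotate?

|ω_f| ≈ 8.73 rad/s

The coupling torques are internal; angular momentum about the shared axis is conserved.
Moments of inertia: I_A = (71.7)(0.127)² = 1.156 kg·m²; I_B = ½(29.6)(0.293)² = 1.271 kg·m²; I_C = (174)(0.0627)² = 0.6840 kg·m².
Taking A's sense as positive: L = (1.156)(4.07) − (1.271)(42.2) + (0.6840)(31.8) = -27.16 kg·m²·rad/s.
Combined I = 1.156 + 1.271 + 0.6840 = 3.111 kg·m².
ω_f = L / I = -27.16 / 3.111 = -8.730 rad/s.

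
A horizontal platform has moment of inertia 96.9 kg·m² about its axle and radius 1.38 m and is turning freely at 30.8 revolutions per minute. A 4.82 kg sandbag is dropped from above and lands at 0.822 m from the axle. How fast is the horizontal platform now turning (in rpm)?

ω_f ≈ 29.8 rpm

No external torque acts about the axle; L_before = L_after.
Added inertia Σmr² = (4.82)(0.822)² = 3.257 kg·m²; I_f = 96.90 + 3.257 = 100.2 kg·m².
ω_f = I_p ω_i / I_f = (96.90)(30.8) / 100.2 = 29.80 rpm.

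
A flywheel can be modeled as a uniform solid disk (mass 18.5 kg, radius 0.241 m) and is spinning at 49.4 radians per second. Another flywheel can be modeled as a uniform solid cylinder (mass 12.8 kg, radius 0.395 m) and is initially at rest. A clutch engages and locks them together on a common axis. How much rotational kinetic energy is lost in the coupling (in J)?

No external torque acts about the common axis, so total angular momentum is conserved.
Moments of inertia: I_A = ½(18.5)(0.241)² = 0.5372 kg·m²; I_B = ½(12.8)(0.395)² = 0.9986 kg·m².
Taking A's sense as positive: L = (0.5372)(49.4) = 26.54 kg·m²·rad/s.
Combined I = 0.5372 + 0.9986 = 1.536 kg·m².
ω_f = L / I = 26.54 / 1.536 = 17.28 rad/s.
KE_i = ½ΣIω² = 655.5 J; KE_f = ½(1.536)(17.28)² = 229.3 J.

ΔKE lost ≈ 426 J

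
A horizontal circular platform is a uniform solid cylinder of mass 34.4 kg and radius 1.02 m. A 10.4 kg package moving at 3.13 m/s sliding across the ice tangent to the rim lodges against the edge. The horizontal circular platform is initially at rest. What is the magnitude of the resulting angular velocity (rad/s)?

About the central axle the impulsive forces during the collision are internal, so angular momentum about that axis is conserved.
I_p = ½(34.4)(1.02)² = 17.89 kg·m². Taking the sense of the package's angular momentum as positive, L_{package} = m v R = (10.4)(3.13)(1.02) = 33.20 kg·m²/s.
L_i = 0 + 33.20 = 33.20 kg·m²/s.
After sticking, I_f = I_p + m R² = 17.89 + (10.4)(1.02)² = 28.72 kg·m².
ω_f = L_i / I_f = 33.20 / 28.72 = 1.156 rad/s.

|ω_f| ≈ 1.16 rad/s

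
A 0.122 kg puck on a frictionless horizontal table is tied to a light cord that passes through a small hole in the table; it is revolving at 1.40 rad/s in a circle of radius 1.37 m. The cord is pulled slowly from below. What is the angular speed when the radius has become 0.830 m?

The constraining force is radial, so m r² ω about the center is conserved.
ω₂ = ω₁ (r₁/r₂)² = (1.40)(1.37/0.830)² = 3.814 rad/s.

ω₂ ≈ 3.81 rad/s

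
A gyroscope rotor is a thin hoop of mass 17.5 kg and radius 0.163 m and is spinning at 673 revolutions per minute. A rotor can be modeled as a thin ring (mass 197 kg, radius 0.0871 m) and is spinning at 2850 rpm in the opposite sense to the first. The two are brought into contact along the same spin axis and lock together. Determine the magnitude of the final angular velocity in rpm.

|ω_f| ≈ 2010 rpm

The coupling torques are internal; angular momentum about the shared axis is conserved.
Moments of inertia: I_A = (17.5)(0.163)² = 0.4650 kg·m²; I_B = (197)(0.0871)² = 1.495 kg·m².
Taking A's sense as positive: L = (0.4650)(673) − (1.495)(2850) = -3946 kg·m²·rpm.
Combined I = 0.4650 + 1.495 = 1.959 kg·m².
ω_f = L / I = -3946 / 1.959 = -2014 rpm.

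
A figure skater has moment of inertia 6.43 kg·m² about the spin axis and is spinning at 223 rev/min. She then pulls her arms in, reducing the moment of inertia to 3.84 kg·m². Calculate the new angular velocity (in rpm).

ω₂ ≈ 373 rpm

With no external torque about the axis, L is conserved: I₁ω₁ = I₂ω₂.
ω₂ = I₁ω₁ / I₂ = (6.430)(223 rpm) / (3.840) = 373.4 rpm.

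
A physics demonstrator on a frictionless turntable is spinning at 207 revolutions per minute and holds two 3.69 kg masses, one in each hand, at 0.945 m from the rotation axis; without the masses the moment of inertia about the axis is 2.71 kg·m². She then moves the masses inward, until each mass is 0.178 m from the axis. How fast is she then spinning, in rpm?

ω₂ ≈ 654 rpm

No external torque acts about the spin axis, so angular momentum is conserved.
I₁ = 2.71 + 2(3.69)(0.945)² = 9.301 kg·m²; I₂ = 2.71 + 2(3.69)(0.178)² = 2.944 kg·m².
ω₂ = I₁ω₁ / I₂ = (9.301)(207 rpm) / (2.944) = 654.0 rpm.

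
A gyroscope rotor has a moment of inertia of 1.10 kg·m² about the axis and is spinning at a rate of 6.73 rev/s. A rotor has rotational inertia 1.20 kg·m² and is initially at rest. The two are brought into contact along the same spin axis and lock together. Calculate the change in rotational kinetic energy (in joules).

No external torque acts about the common axis, so total angular momentum is conserved.
Taking A's sense as positive: L = (1.100)(6.73) = 7.403 kg·m²·rev/s.
Combined I = 1.100 + 1.200 = 2.300 kg·m².
ω_f = L / I = 7.403 / 2.300 = 3.219 rev/s.
KE_i = ½ΣIω² = 983.5 J; KE_f = ½(2.300)(20.22)² = 470.3 J.

ΔKE ≈ -513 J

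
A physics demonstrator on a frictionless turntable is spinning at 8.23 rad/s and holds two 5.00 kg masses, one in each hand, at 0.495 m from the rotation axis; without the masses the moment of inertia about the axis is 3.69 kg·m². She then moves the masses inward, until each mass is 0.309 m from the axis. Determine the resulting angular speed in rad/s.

With no external torque about the axis, L is conserved: I₁ω₁ = I₂ω₂.
I₁ = 3.69 + 2(5.00)(0.495)² = 6.140 kg·m²; I₂ = 3.69 + 2(5.00)(0.309)² = 4.645 kg·m².
ω₂ = I₁ω₁ / I₂ = (6.140)(8.23 rad/s) / (4.645) = 10.88 rad/s.

ω₂ ≈ 10.9 rad/s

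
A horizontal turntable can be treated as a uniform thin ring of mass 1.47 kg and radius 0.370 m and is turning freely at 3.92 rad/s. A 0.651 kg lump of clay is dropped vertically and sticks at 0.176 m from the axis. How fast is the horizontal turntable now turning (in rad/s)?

No external torque acts about the axis; L_before = L_after.
I_p = (1.47)(0.370)² = 0.2012 kg·m².
Added inertia Σmr² = (0.651)(0.176)² = 0.02017 kg·m²; I_f = 0.2012 + 0.02017 = 0.2214 kg·m².
ω_f = I_p ω_i / I_f = (0.2012)(3.92) / 0.2214 = 3.563 rad/s.

ω_f ≈ 3.56 rad/s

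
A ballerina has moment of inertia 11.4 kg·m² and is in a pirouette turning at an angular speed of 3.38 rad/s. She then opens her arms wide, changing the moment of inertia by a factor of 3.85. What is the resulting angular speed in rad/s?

ω₂ ≈ 0.878 rad/s

With no external torque about the axis, L is conserved: I₁ω₁ = I₂ω₂.
I₂ = 3.85 × 11.4 = 43.89 kg·m².
ω₂ = I₁ω₁ / I₂ = (11.40)(3.38 rad/s) / (43.89) = 0.8779 rad/s.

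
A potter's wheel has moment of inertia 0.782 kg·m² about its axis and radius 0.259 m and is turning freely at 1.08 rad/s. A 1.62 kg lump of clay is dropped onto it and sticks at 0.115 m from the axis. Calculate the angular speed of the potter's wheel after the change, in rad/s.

ω_f ≈ 1.05 rad/s

The added mass arrives with no angular momentum about the axis, and any external torque about the axis is negligible, so the system's angular momentum is conserved.
Added inertia Σmr² = (1.62)(0.115)² = 0.02142 kg·m²; I_f = 0.7820 + 0.02142 = 0.8034 kg·m².
ω_f = I_p ω_i / I_f = (0.7820)(1.08) / 0.8034 = 1.051 rad/s.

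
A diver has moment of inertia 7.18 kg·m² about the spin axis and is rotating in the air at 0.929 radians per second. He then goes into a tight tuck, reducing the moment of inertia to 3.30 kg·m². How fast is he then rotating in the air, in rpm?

ω₂ ≈ 19.3 rpm

No external torque acts about the spin axis, so angular momentum is conserved.
ω₂ = I₁ω₁ / I₂ = (7.180)(0.929 rad/s) / (3.300) = 2.021 rad/s = 19.30 rpm.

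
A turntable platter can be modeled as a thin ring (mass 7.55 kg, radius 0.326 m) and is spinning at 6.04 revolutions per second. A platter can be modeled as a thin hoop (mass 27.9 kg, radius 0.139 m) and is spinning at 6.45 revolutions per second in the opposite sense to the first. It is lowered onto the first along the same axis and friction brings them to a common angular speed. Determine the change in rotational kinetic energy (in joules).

No external torque acts about the common axis, so total angular momentum is conserved.
Moments of inertia: I_A = (7.55)(0.326)² = 0.8024 kg·m²; I_B = (27.9)(0.139)² = 0.5391 kg·m².
Taking A's sense as positive: L = (0.8024)(6.04) − (0.5391)(6.45) = 1.369 kg·m²·rev/s.
Combined I = 0.8024 + 0.5391 = 1.341 kg·m².
ω_f = L / I = 1.369 / 1.341 = 1.021 rev/s.
KE_i = ½ΣIω² = 1020 J; KE_f = ½(1.341)(6.415)² = 27.60 J.

ΔKE ≈ -993 J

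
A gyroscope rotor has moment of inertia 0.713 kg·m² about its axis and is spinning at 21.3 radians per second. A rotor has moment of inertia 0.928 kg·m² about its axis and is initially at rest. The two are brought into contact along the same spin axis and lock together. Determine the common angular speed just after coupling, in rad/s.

|ω_f| ≈ 9.25 rad/s

No external torque acts about the common axis, so total angular momentum is conserved.
Taking A's sense as positive: L = (0.7130)(21.3) = 15.19 kg·m²·rad/s.
Combined I = 0.7130 + 0.9280 = 1.641 kg·m².
ω_f = L / I = 15.19 / 1.641 = 9.255 rad/s.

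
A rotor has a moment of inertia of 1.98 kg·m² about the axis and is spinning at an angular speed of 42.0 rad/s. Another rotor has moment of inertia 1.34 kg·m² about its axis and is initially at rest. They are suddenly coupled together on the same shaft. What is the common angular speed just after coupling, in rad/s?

No external torque acts about the common axis, so total angular momentum is conserved.
Taking A's sense as positive: L = (1.980)(42.0) = 83.16 kg·m²·rad/s.
Combined I = 1.980 + 1.340 = 3.320 kg·m².
ω_f = L / I = 83.16 / 3.320 = 25.05 rad/s.

|ω_f| ≈ 25.0 rad/s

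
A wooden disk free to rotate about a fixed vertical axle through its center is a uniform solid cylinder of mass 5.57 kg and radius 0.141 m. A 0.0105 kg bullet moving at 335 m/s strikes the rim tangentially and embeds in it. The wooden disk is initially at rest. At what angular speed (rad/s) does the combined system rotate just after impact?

About the axle the impulsive forces during the collision are internal, so angular momentum about that axis is conserved.
I_p = ½(5.57)(0.141)² = 0.05537 kg·m². Taking the sense of the bullet's angular momentum as positive, L_{bullet} = m v R = (0.0105)(335)(0.141) = 0.4960 kg·m²/s.
L_i = 0 + 0.4960 = 0.4960 kg·m²/s.
After sticking, I_f = I_p + m R² = 0.05537 + (0.0105)(0.141)² = 0.05558 kg·m².
ω_f = L_i / I_f = 0.4960 / 0.05558 = 8.924 rad/s.

|ω_f| ≈ 8.92 rad/s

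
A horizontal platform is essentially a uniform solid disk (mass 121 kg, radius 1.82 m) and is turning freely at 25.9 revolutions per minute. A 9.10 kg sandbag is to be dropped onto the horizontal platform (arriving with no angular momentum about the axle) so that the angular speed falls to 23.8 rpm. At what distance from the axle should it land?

r ≈ 1.39 m

No external torque acts about the axle; L_before = L_after.
I_p = ½(121)(1.82)² = 200.4 kg·m².
I_p ω_i = (I_p + m r²) ω_f ⇒ m r² = I_p(ω_i/ω_f − 1) = 200.4(25.9/23.8 − 1) = 17.68 kg·m².
r = √(17.68/9.10) = 1.394 m.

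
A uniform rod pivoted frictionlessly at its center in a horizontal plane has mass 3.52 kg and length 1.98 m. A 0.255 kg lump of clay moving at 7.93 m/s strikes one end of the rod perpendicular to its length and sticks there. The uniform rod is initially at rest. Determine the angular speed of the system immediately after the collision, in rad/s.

About the pivot the impulsive forces during the collision are internal, so angular momentum about that axis is conserved.
I_p = (1/12)(3.52)(1.98)² = 1.150 kg·m². Taking the sense of the lump of clay's angular momentum as positive, L_{lump} = m v R = (0.255)(7.93)(1.98/2) = 2.002 kg·m²/s.
L_i = 0 + 2.002 = 2.002 kg·m²/s.
After sticking, I_f = I_p + m R² = 1.150 + (0.255)(1.98/2)² = 1.400 kg·m².
ω_f = L_i / I_f = 2.002 / 1.400 = 1.430 rad/s.

|ω_f| ≈ 1.43 rad/s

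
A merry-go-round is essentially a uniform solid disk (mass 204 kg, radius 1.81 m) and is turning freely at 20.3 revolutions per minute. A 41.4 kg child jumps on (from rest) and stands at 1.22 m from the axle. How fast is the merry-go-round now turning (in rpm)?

ω_f ≈ 17.1 rpm

The added mass arrives with no angular momentum about the axle, and any external torque about the axle is negligible, so the system's angular momentum is conserved.
I_p = ½(204)(1.81)² = 334.2 kg·m².
Added inertia Σmr² = (41.4)(1.22)² = 61.62 kg·m²; I_f = 334.2 + 61.62 = 395.8 kg·m².
ω_f = I_p ω_i / I_f = (334.2)(20.3) / 395.8 = 17.14 rpm.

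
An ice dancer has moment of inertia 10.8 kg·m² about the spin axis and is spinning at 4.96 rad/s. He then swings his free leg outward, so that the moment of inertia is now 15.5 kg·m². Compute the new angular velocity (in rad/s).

Angular momentum about the spin axis is conserved since the torque about it is zero.
ω₂ = I₁ω₁ / I₂ = (10.80)(4.96 rad/s) / (15.50) = 3.456 rad/s.

ω₂ ≈ 3.46 rad/s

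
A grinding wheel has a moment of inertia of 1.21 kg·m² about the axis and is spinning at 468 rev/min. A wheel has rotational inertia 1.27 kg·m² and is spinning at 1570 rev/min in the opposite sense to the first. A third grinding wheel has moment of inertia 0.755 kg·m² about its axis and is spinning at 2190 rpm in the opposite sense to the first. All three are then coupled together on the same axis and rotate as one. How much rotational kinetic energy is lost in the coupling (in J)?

ΔKE lost ≈ 22400 J

No external torque acts about the common axis, so total angular momentum is conserved.
Taking A's sense as positive: L = (1.210)(468) − (1.270)(1570) − (0.7550)(2190) = -3081 kg·m²·rpm.
Combined I = 1.210 + 1.270 + 0.7550 = 3.235 kg·m².
ω_f = L / I = -3081 / 3.235 = -952.4 rpm.
KE_i = ½ΣIω² = 38470 J; KE_f = ½(3.235)(99.74)² = 16090 J.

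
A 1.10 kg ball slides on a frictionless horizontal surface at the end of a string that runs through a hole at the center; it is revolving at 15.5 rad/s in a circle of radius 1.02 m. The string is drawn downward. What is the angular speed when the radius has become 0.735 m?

The constraining force is radial, so m r² ω about the center is conserved.
ω₂ = ω₁ (r₁/r₂)² = (15.5)(1.02/0.735)² = 29.85 rad/s.

ω₂ ≈ 29.9 rad/s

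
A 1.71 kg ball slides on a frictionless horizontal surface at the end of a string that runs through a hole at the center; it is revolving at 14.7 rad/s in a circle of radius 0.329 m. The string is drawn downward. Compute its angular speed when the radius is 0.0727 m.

ω₂ ≈ 301 rad/s

No torque about the axis ⇒ m r₁² ω₁ = m r₂² ω₂.
ω₂ = ω₁ (r₁/r₂)² = (14.7)(0.329/0.0727)² = 301.1 rad/s.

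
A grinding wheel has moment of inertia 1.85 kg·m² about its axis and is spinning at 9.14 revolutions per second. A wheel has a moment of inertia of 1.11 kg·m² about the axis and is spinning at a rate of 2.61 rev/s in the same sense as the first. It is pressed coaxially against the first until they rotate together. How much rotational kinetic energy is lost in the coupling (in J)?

ΔKE lost ≈ 584 J

The coupling torques are internal; angular momentum about the shared axis is conserved.
Taking A's sense as positive: L = (1.850)(9.14) + (1.110)(2.61) = 19.81 kg·m²·rev/s.
Combined I = 1.850 + 1.110 = 2.960 kg·m².
ω_f = L / I = 19.81 / 2.960 = 6.691 rev/s.
KE_i = ½ΣIω² = 3200 J; KE_f = ½(2.960)(42.04)² = 2616 J.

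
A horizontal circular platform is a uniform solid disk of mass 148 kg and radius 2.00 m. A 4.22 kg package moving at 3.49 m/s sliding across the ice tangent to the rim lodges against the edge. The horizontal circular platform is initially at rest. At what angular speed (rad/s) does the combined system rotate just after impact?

The axle reaction passes through the central axle and exerts no torque about it; angular momentum about the central axle is conserved through the impact.
I_p = ½(148)(2.00)² = 296.0 kg·m². Taking the sense of the package's angular momentum as positive, L_{package} = m v R = (4.22)(3.49)(2.00) = 29.46 kg·m²/s.
L_i = 0 + 29.46 = 29.46 kg·m²/s.
After sticking, I_f = I_p + m R² = 296.0 + (4.22)(2.00)² = 312.9 kg·m².
ω_f = L_i / I_f = 29.46 / 312.9 = 0.09414 rad/s.

|ω_f| ≈ 0.0941 rad/s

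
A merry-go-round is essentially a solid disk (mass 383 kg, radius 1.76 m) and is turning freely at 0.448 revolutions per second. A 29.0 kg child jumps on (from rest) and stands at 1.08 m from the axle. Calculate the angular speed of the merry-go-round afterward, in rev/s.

ω_f ≈ 0.424 rev/s

The added mass arrives with no angular momentum about the axle, and any external torque about the axle is negligible, so the system's angular momentum is conserved.
I_p = ½(383)(1.76)² = 593.2 kg·m².
Added inertia Σmr² = (29.0)(1.08)² = 33.83 kg·m²; I_f = 593.2 + 33.83 = 627.0 kg·m².
ω_f = I_p ω_i / I_f = (593.2)(0.448) / 627.0 = 0.4238 rev/s.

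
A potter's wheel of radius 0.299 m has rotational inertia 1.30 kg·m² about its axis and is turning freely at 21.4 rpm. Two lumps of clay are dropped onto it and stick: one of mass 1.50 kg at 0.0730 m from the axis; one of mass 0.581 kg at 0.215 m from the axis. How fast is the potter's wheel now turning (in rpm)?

No external torque acts about the axis; L_before = L_after.
Added inertia Σmr² = (1.50)(0.0730)² + (0.581)(0.215)² = 0.03485 kg·m²; I_f = 1.300 + 0.03485 = 1.335 kg·m².
ω_f = I_p ω_i / I_f = (1.300)(21.4) / 1.335 = 20.84 rpm.

ω_f ≈ 20.8 rpm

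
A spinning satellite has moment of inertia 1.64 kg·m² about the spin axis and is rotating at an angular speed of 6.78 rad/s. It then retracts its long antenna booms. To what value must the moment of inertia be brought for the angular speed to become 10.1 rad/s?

I₂ ≈ 1.10 kg·m²

Angular momentum about the spin axis is conserved since the torque about it is zero.
I₂ = I₁ω₁ / ω₂ = (1.64)(6.78) / (10.1) = 1.101 kg·m².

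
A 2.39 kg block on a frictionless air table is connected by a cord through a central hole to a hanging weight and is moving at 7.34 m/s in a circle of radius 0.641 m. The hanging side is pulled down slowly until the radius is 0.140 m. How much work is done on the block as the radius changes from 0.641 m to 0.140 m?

Central (radial) force ⇒ zero torque about the center ⇒ m v r is constant.
v₂ = v₁ r₁ / r₂ = (7.34)(0.641) / (0.140) = 33.61 m/s.
W = ΔKE = ½m(v₂² − v₁²) = 1285 J.

W ≈ 1290 J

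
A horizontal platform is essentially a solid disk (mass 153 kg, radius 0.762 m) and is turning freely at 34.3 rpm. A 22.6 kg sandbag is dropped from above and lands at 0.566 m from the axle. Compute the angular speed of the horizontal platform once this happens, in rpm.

The added mass arrives with no angular momentum about the axle, and any external torque about the axle is negligible, so the system's angular momentum is conserved.
I_p = ½(153)(0.762)² = 44.42 kg·m².
Added inertia Σmr² = (22.6)(0.566)² = 7.240 kg·m²; I_f = 44.42 + 7.240 = 51.66 kg·m².
ω_f = I_p ω_i / I_f = (44.42)(34.3) / 51.66 = 29.49 rpm.

ω_f ≈ 29.5 rpm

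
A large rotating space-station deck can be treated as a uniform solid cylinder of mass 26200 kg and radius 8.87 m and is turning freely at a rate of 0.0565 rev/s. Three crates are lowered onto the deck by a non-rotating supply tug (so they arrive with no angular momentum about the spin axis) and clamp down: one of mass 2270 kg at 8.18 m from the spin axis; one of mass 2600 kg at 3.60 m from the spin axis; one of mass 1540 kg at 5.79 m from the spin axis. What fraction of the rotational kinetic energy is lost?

fraction ≈ 0.187

No external torque acts about the spin axis; L_before = L_after.
I_p = ½(26200)(8.87)² = 1.031e+06 kg·m².
Added inertia Σmr² = (2270)(8.18)² + (2600)(3.60)² + (1540)(5.79)² = 2.372e+05 kg·m²; I_f = 1.031e+06 + 2.372e+05 = 1.268e+06 kg·m².
ω_f = I_p ω_i / I_f = (1.031e+06)(0.0565) / 1.268e+06 = 0.04593 rev/s.
KE_i = ½(1.031e+06)(0.3550 rad/s)² = 64940 J; KE_f = ½(1.268e+06)(0.2886)² = 52790 J.
Fraction lost = 0.1871.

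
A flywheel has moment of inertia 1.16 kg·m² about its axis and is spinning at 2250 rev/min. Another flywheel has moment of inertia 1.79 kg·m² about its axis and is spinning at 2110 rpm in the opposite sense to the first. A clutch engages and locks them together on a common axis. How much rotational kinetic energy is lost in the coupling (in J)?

No external torque acts about the common axis, so total angular momentum is conserved.
Taking A's sense as positive: L = (1.160)(2250) − (1.790)(2110) = -1167 kg·m²·rpm.
Combined I = 1.160 + 1.790 = 2.950 kg·m².
ω_f = L / I = -1167 / 2.950 = -395.6 rpm.
KE_i = ½ΣIω² = 75900 J; KE_f = ½(2.950)(41.42)² = 2531 J.

ΔKE lost ≈ 73400 J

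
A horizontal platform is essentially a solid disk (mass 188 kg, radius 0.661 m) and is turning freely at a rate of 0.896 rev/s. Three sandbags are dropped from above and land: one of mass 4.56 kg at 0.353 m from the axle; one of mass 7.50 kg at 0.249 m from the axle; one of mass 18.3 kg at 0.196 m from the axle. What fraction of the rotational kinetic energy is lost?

The added mass arrives with no angular momentum about the axle, and any external torque about the axle is negligible, so the system's angular momentum is conserved.
I_p = ½(188)(0.661)² = 41.07 kg·m².
Added inertia Σmr² = (4.56)(0.353)² + (7.50)(0.249)² + (18.3)(0.196)² = 1.736 kg·m²; I_f = 41.07 + 1.736 = 42.81 kg·m².
ω_f = I_p ω_i / I_f = (41.07)(0.896) / 42.81 = 0.8597 rev/s.
KE_i = ½(41.07)(5.630 rad/s)² = 650.8 J; KE_f = ½(42.81)(5.401)² = 624.4 J.
Fraction lost = 0.04056.

fraction ≈ 0.0406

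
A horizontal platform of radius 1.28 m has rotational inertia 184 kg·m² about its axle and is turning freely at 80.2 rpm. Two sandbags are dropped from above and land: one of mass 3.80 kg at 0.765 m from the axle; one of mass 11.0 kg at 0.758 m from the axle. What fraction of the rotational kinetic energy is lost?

fraction ≈ 0.0444

The added mass arrives with no angular momentum about the axle, and any external torque about the axle is negligible, so the system's angular momentum is conserved.
Added inertia Σmr² = (3.80)(0.765)² + (11.0)(0.758)² = 8.544 kg·m²; I_f = 184.0 + 8.544 = 192.5 kg·m².
ω_f = I_p ω_i / I_f = (184.0)(80.2) / 192.5 = 76.64 rpm.
KE_i = ½(184.0)(8.399 rad/s)² = 6489 J; KE_f = ½(192.5)(8.026)² = 6201 J.
Fraction lost = 0.04437.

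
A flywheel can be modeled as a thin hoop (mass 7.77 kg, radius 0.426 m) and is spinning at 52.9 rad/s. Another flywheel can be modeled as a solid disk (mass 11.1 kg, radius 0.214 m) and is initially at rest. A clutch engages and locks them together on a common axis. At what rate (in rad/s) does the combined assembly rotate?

|ω_f| ≈ 44.8 rad/s

The coupling torques are internal; angular momentum about the shared axis is conserved.
Moments of inertia: I_A = (7.77)(0.426)² = 1.410 kg·m²; I_B = ½(11.1)(0.214)² = 0.2542 kg·m².
Taking A's sense as positive: L = (1.410)(52.9) = 74.59 kg·m²·rad/s.
Combined I = 1.410 + 0.2542 = 1.664 kg·m².
ω_f = L / I = 74.59 / 1.664 = 44.82 rad/s.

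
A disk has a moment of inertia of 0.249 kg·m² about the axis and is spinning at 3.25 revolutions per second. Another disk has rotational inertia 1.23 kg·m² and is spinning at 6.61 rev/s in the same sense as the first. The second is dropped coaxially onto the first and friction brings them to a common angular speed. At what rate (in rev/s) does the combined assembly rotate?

The coupling torques are internal; angular momentum about the shared axis is conserved.
Taking A's sense as positive: L = (0.2490)(3.25) + (1.230)(6.61) = 8.940 kg·m²·rev/s.
Combined I = 0.2490 + 1.230 = 1.479 kg·m².
ω_f = L / I = 8.940 / 1.479 = 6.044 rev/s.

|ω_f| ≈ 6.04 rev/s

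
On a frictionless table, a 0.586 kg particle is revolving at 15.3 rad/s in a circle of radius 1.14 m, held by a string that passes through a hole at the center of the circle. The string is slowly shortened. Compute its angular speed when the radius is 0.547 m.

ω₂ ≈ 66.5 rad/s

No torque about the axis ⇒ m r₁² ω₁ = m r₂² ω₂.
ω₂ = ω₁ (r₁/r₂)² = (15.3)(1.14/0.547)² = 66.45 rad/s.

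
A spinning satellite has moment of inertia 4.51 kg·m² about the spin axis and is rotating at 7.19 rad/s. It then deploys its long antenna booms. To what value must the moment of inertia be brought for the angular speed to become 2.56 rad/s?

With no external torque about the axis, L is conserved: I₁ω₁ = I₂ω₂.
I₂ = I₁ω₁ / ω₂ = (4.51)(7.19) / (2.56) = 12.67 kg·m².

I₂ ≈ 12.7 kg·m²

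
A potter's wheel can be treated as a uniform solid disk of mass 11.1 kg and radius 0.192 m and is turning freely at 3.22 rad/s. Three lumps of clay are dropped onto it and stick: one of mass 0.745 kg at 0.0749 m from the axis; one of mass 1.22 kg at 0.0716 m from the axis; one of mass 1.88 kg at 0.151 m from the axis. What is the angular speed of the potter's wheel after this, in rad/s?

No external torque acts about the axis; L_before = L_after.
I_p = ½(11.1)(0.192)² = 0.2046 kg·m².
Added inertia Σmr² = (0.745)(0.0749)² + (1.22)(0.0716)² + (1.88)(0.151)² = 0.05330 kg·m²; I_f = 0.2046 + 0.05330 = 0.2579 kg·m².
ω_f = I_p ω_i / I_f = (0.2046)(3.22) / 0.2579 = 2.555 rad/s.

ω_f ≈ 2.55 rad/s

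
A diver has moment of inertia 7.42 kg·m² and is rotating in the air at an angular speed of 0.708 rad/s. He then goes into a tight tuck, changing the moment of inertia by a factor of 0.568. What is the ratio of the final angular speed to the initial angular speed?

ω₂/ω₁ ≈ 1.76

No external torque acts about the spin axis, so angular momentum is conserved.
I₂ = 0.568 × 7.42 = 4.215 kg·m².
ω₂/ω₁ = I₁/I₂ = 7.420 / 4.215 = 1.761.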